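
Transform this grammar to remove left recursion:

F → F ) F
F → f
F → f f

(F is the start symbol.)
F → f F'
F → f f F'
F' → ) F F'
F' → ε

F is directly left-recursive. The standard transformation for
  A → A α₁ | ... | A α_m | β₁ | ... | β_n
is
  A  → β₁ A' | ... | β_n A'
  A' → α₁ A' | ... | α_m A' | ε

F → f becomes F → f F'
F → f f becomes F → f f F'
F → F ) F becomes F' → ) F F'
Add F' → ε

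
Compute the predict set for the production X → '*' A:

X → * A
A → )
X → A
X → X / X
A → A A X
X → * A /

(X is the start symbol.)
PREDICT(X → '*' A) = (FIRST(RHS) \ {ε}) ∪ (FOLLOW(X) if ε ∈ FIRST(RHS), i.e. RHS ⇒* ε)
FIRST('*' A) = { '*' }
ε ∉ FIRST('*' A), so FOLLOW(X) is not added.
PREDICT(X → '*' A) = { '*' }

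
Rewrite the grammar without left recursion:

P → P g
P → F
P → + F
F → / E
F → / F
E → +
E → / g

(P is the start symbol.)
P is directly left-recursive. The standard transformation for
  A → A α₁ | ... | A α_m | β₁ | ... | β_n
is
  A  → β₁ A' | ... | β_n A'
  A' → α₁ A' | ... | α_m A' | ε

P → F becomes P → F P'
P → + F becomes P → + F P'
P → P g becomes P' → g P'
Add P' → ε

Productions for other non-terminals are unchanged:
  F → / E
  F → / F
  E → +
  E → / g

Resulting grammar:
P → F P'
P → + F P'
P' → g P'
P' → ε
F → / E
F → / F
E → +
E → / g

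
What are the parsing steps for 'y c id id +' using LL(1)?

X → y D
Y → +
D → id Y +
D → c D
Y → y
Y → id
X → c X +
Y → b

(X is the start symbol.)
LL(1) parsing maintains a stack (initially the start symbol over $) and the input. At each step: if the stack top is a terminal, match it against the current input token; if it is a non-terminal N, replace it with the RHS of M[N, lookahead] (the unique production whose predict set contains the lookahead).

Stack is shown with the top on the left.

Stack     Input          Action
-------------------------------
X $       y c id id + $  output X → y D
y D $     y c id id + $  match 'y'
D $       c id id + $    output D → c D
c D $     c id id + $    match 'c'
D $       id id + $      output D → id Y +
id Y + $  id id + $      match 'id'
Y + $     id + $         output Y → id
id + $    id + $         match 'id'
+ $       + $            match '+'
$         $              accept

The string is accepted.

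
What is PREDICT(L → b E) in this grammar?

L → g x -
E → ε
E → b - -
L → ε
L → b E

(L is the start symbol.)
PREDICT(L → b E) = (FIRST(RHS) \ {ε}) ∪ (FOLLOW(L) if ε ∈ FIRST(RHS), i.e. RHS ⇒* ε)
FIRST(b E) = { 'b' }
ε ∉ FIRST(b E), so FOLLOW(L) is not added.
PREDICT(L → b E) = { 'b' }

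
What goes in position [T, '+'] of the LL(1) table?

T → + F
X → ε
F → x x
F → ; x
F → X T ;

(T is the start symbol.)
To find M[T, '+'], we find productions for T where '+' is in the predict set (PREDICT(N → α) = (FIRST(α) \ {ε}) ∪ (FOLLOW(N) if α ⇒* ε)).

T → + F: PREDICT = { '+' }
  '+' is in predict set, so this production goes in M[T, '+']

M[T, '+'] = T → + F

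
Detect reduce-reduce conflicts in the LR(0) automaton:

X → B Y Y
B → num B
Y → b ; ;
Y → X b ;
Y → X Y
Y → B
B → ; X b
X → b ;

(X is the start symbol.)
Yes — I17: [X → b ; .] vs [Y → X b ; .]

Augment with X' → X and build the canonical LR(0) collection (I0 = CLOSURE({[X' → . X]}), then GOTO on every symbol after a dot until no new states appear). It has 20 states:
  I0: { [B → . ; X b], [B → . num B], [X → . B Y Y], [X → . b ;], [X' → . X] }  — shift
  I1: { [B → . ; X b], [B → . num B], [B → ; . X b], [X → . B Y Y], [X → . b ;] }  — shift
  I2: { [B → . ; X b], [B → . num B], [X → . B Y Y], [X → . b ;], [X → B . Y Y], [Y → . B], [Y → . X Y], [Y → . X b ;], [Y → . b ; ;] }  — shift
  I3: { [X' → X .] }  — accept
  I4: { [X → b . ;] }  — shift
  I5: { [B → . ; X b], [B → . num B], [B → num . B] }  — shift
  I6: { [B → num B .] }  — reduce
  I7: { [X → b ; .] }  — reduce
  I8: { [B → . ; X b], [B → . num B], [X → . B Y Y], [X → . b ;], [X → B . Y Y], [Y → . B], [Y → . X Y], [Y → . X b ;], [Y → . b ; ;], [Y → B .] }  — shift, reduce
  I9: { [B → . ; X b], [B → . num B], [X → . B Y Y], [X → . b ;], [Y → . B], [Y → . X Y], [Y → . X b ;], [Y → . b ; ;], [Y → X . Y], [Y → X . b ;] }  — shift
  I10: { [B → . ; X b], [B → . num B], [X → . B Y Y], [X → . b ;], [X → B Y . Y], [Y → . B], [Y → . X Y], [Y → . X b ;], [Y → . b ; ;] }  — shift
  I11: { [X → b . ;], [Y → b . ; ;] }  — shift
  I12: { [X → b ; .], [Y → b ; . ;] }  — shift, reduce
  I13: { [Y → b ; ; .] }  — reduce
  I14: { [X → B Y Y .] }  — reduce
  I15: { [Y → X Y .] }  — reduce
  I16: { [X → b . ;], [Y → X b . ;], [Y → b . ; ;] }  — shift
  I17: { [X → b ; .], [Y → X b ; .], [Y → b ; . ;] }  — shift, 2 reduces
  I18: { [B → ; X . b] }  — shift
  I19: { [B → ; X b .] }  — reduce

I17 contains complete items [X → b ; .], [Y → X b ; .] — reduce-reduce conflict.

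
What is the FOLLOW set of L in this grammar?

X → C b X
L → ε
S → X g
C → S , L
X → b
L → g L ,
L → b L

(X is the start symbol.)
{ ',', 'b' }

In C → S , L: L is at the end, add FOLLOW(C)
In L → g L ,: L is followed by ',', add FIRST(',') \ {ε} = { ',' }
In L → b L: L is at the end; this adds FOLLOW(L) to itself — nothing new

The FOLLOW sets referred to above (computed the same way, to a fixed point):
  FOLLOW(C) = { 'b' }

Taking the union: FOLLOW(L) = { ',', 'b' }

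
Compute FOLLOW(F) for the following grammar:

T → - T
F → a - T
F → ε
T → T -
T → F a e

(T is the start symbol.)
In T → F a e: F is followed by a e, add FIRST(a e) \ {ε} = { 'a' }

Taking the union: FOLLOW(F) = { 'a' }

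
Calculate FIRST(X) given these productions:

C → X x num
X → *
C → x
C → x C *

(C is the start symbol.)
To compute FIRST(X), examine every production with X on the left-hand side, reading each right-hand side left to right until a non-nullable symbol is reached.

From X → *:
  - '*' is a terminal: add '*' and stop

Collecting: FIRST(X) = { '*' }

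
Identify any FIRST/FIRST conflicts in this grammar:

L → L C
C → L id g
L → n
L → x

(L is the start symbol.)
FIRST sets of the non-terminals at (or reachable through a nullable prefix from) the front of some alternative:
  FIRST(L) = { 'n', 'x' }

Productions for L:
  L → L C: FIRST = { 'n', 'x' }
  L → n: FIRST = { 'n' }
  L → x: FIRST = { 'x' }
C has only one production, so no FIRST/FIRST conflict is possible there.

Conflict for L: L → L C and L → n
  Overlap: { 'n' }
Conflict for L: L → L C and L → x
  Overlap: { 'x' }

Answer: Yes. L → L C / L → n on { 'n' }; L → L C / L → x on { 'x' }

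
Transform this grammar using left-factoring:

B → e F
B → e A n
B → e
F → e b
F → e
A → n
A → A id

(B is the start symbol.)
B → e B'
B' → F
B' → A n
B' → ε
F → e F'
F' → b
F' → ε
A → n
A → A id

Left-factoring transforms A → αβ₁ | αβ₂ into A → αA' and A' → β₁ | β₂
(α is the longest common prefix among the alternatives). Repeat until
no nonterminal has two alternatives with a common prefix.

Round 1: B has alternatives sharing prefix 'e'. Introduce B': B → e B'
  Add: B' → F
  Add: B' → A n
  Add: B' → ε

Round 2: F has alternatives sharing prefix 'e'. Introduce F': F → e F'
  Add: F' → b
  Add: F' → ε

No remaining common prefixes — done.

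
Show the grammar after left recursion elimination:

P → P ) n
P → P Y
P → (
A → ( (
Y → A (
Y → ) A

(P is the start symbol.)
P is directly left-recursive. The standard transformation for
  A → A α₁ | ... | A α_m | β₁ | ... | β_n
is
  A  → β₁ A' | ... | β_n A'
  A' → α₁ A' | ... | α_m A' | ε

P → ( becomes P → ( P'
P → P ) n becomes P' → ) n P'
P → P Y becomes P' → Y P'
Add P' → ε

Productions for other non-terminals are unchanged:
  A → ( (
  Y → A (
  Y → ) A

Resulting grammar:
P → ( P'
P' → ) n P'
P' → Y P'
P' → ε
A → ( (
Y → A (
Y → ) A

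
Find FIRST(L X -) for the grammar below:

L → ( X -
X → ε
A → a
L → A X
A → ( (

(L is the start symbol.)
FIRST sets of the non-terminals involved (from the grammar, by fixed-point iteration):
  FIRST(L) = { '(', 'a' }

To compute FIRST(L X -), process the symbols left to right:
Symbol L is a non-terminal. Add FIRST(L) \ {ε} = { '(', 'a' }
L is not nullable (ε ∉ FIRST(L)), so stop here.
FIRST(L X -) = { '(', 'a' }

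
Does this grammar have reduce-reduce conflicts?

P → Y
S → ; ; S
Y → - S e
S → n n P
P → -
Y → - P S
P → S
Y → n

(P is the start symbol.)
No reduce-reduce conflicts

A reduce-reduce conflict occurs when an LR(0) state has two complete items [A → α .] and [B → β .] — both call for a reduction, and with no lookahead the parser cannot choose between them.

Augment with P' → P and build the canonical LR(0) collection (I0 = CLOSURE({[P' → . P]}), then GOTO on every symbol after a dot until no new states appear). It has 16 states:
  I0: { [P → . -], [P → . S], [P → . Y], [P' → . P], [S → . ; ; S], [S → . n n P], [Y → . - P S], [Y → . - S e], [Y → . n] }  — shift
  I1: { [P → - .], [P → . -], [P → . S], [P → . Y], [S → . ; ; S], [S → . n n P], [Y → - . P S], [Y → - . S e], [Y → . - P S], [Y → . - S e], [Y → . n] }  — shift, reduce
  I2: { [S → ; . ; S] }  — shift
  I3: { [P' → P .] }  — accept
  I4: { [P → S .] }  — reduce
  I5: { [P → Y .] }  — reduce
  I6: { [S → n . n P], [Y → n .] }  — shift, reduce
  I7: { [P → . -], [P → . S], [P → . Y], [S → . ; ; S], [S → . n n P], [S → n n . P], [Y → . - P S], [Y → . - S e], [Y → . n] }  — shift
  I8: { [S → n n P .] }  — reduce
  I9: { [S → . ; ; S], [S → . n n P], [S → ; ; . S] }  — shift
  I10: { [S → ; ; S .] }  — reduce
  I11: { [S → n . n P] }  — shift
  I12: { [S → . ; ; S], [S → . n n P], [Y → - P . S] }  — shift
  I13: { [P → S .], [Y → - S . e] }  — shift, reduce
  I14: { [Y → - S e .] }  — reduce
  I15: { [Y → - P S .] }  — reduce

No state contains more than one complete item.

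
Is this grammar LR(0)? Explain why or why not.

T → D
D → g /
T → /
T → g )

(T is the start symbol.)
Augment with T' → T and build the canonical LR(0) collection (I0 = CLOSURE({[T' → . T]}), then GOTO on every symbol after a dot until no new states appear). It has 7 states:
  I0: { [D → . g /], [T → . /], [T → . D], [T → . g )], [T' → . T] }  — shift
  I1: { [T → / .] }  — reduce
  I2: { [T → D .] }  — reduce
  I3: { [T' → T .] }  — accept
  I4: { [D → g . /], [T → g . )] }  — shift
  I5: { [T → g ) .] }  — reduce
  I6: { [D → g / .] }  — reduce

Every state is either a pure shift/goto state or contains exactly one complete item and nothing to shift — no conflicts. The grammar is LR(0).

Answer: Yes, the grammar is LR(0)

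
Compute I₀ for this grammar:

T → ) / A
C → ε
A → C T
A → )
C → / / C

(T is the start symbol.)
{ [T → . ) / A], [T' → . T] }

First, augment the grammar with T' → T
I₀ = CLOSURE({ [T' → . T] }):
  [T' → . T] has the dot before T: add [T → . ) / A]
No further items can be added.

I₀ = { [T → . ) / A], [T' → . T] }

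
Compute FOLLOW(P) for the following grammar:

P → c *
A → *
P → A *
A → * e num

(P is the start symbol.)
{ $ }

To compute FOLLOW(P), find every occurrence of P on a right-hand side N → α P β: add FIRST(β) \ {ε}, and if β is empty or nullable also add FOLLOW(N). Iterate to a fixed point.

P is the start symbol, so $ ∈ FOLLOW(P).
P does not occur on any right-hand side.

Taking the union: FOLLOW(P) = { $ }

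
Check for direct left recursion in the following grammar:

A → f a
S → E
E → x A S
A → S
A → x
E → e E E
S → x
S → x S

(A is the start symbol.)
A → f a: starts with f
S → E: starts with E
E → x A S: starts with x
A → S: starts with S
A → x: starts with x
E → e E E: starts with e
S → x: starts with x
S → x S: starts with x

No direct left recursion found.

Answer: No direct left recursion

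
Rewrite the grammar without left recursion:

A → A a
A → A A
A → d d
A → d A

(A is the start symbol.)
A → d d A'
A → d A A'
A' → a A'
A' → A A'
A' → ε

A is directly left-recursive. The standard transformation for
  A → A α₁ | ... | A α_m | β₁ | ... | β_n
is
  A  → β₁ A' | ... | β_n A'
  A' → α₁ A' | ... | α_m A' | ε

A → d d becomes A → d d A'
A → d A becomes A → d A A'
A → A a becomes A' → a A'
A → A A becomes A' → A A'
Add A' → ε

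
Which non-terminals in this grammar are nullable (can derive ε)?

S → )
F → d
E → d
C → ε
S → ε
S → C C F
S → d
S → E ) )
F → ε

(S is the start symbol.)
A non-terminal is nullable if it can derive ε (the empty string): either it has an ε-production, or it has a production whose right-hand side consists entirely of nullable non-terminals.

ε-productions: C → ε, S → ε, F → ε
So C, S, F are immediately nullable.
No further non-terminal can be added: every production for the remaining non-terminals contains a terminal or a non-nullable non-terminal.
Nullable = { 'C', 'F', 'S' }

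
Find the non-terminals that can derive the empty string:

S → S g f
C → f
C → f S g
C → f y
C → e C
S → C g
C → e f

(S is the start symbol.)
A non-terminal is nullable if it can derive ε (the empty string): either it has an ε-production, or it has a production whose right-hand side consists entirely of nullable non-terminals.

There are no ε-productions, so no non-terminal can derive ε.
No non-terminals are nullable.

Answer: None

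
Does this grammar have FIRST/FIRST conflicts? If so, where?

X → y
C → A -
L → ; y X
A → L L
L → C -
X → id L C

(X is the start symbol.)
Yes. L → ';' y X / L → C '-' on { ';' }

A FIRST/FIRST conflict occurs when two productions N → α and N → β for the same non-terminal have FIRST(α) ∩ FIRST(β) ≠ ∅ (with ε ∈ FIRST of a nullable right-hand side, so two nullable alternatives also conflict).

FIRST sets of the non-terminals at (or reachable through a nullable prefix from) the front of some alternative:
  FIRST(C) = { ';' }

Productions for X:
  X → y: FIRST = { 'y' }
  X → id L C: FIRST = { 'id' }
Productions for L:
  L → ; y X: FIRST = { ';' }
  L → C -: FIRST = { ';' }
C, A have only one production, so no FIRST/FIRST conflict is possible there.

Conflict for L: L → ; y X and L → C -
  Overlap: { ';' }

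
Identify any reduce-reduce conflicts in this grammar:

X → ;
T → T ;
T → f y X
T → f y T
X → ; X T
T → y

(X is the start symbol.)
A reduce-reduce conflict occurs when an LR(0) state has two complete items [A → α .] and [B → β .] — both call for a reduction, and with no lookahead the parser cannot choose between them.

Augment with X' → X and build the canonical LR(0) collection (I0 = CLOSURE({[X' → . X]}), then GOTO on every symbol after a dot until no new states appear). It has 11 states:
  I0: { [X → . ; X T], [X → . ;], [X' → . X] }  — shift
  I1: { [X → . ; X T], [X → . ;], [X → ; . X T], [X → ; .] }  — shift, reduce
  I2: { [X' → X .] }  — accept
  I3: { [T → . T ;], [T → . f y T], [T → . f y X], [T → . y], [X → ; X . T] }  — shift
  I4: { [T → T . ;], [X → ; X T .] }  — shift, reduce
  I5: { [T → f . y T], [T → f . y X] }  — shift
  I6: { [T → y .] }  — reduce
  I7: { [T → . T ;], [T → . f y T], [T → . f y X], [T → . y], [T → f y . T], [T → f y . X], [X → . ; X T], [X → . ;] }  — shift
  I8: { [T → T . ;], [T → f y T .] }  — shift, reduce
  I9: { [T → f y X .] }  — reduce
  I10: { [T → T ; .] }  — reduce

No state contains more than one complete item.

Answer: No reduce-reduce conflicts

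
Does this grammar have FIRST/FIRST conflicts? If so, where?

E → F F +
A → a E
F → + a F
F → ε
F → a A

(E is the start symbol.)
Productions for F:
  F → + a F: FIRST = { '+' }
  F → ε: FIRST = { ε }
  F → a A: FIRST = { 'a' }
E, A have only one production, so no FIRST/FIRST conflict is possible there.

All alternatives of each non-terminal have pairwise disjoint FIRST sets.

Answer: No FIRST/FIRST conflicts.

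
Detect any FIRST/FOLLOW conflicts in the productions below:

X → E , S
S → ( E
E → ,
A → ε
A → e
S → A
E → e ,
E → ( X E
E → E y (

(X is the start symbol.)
Yes. S → '(' E with FOLLOW(S) on { '(' }; A → e with FOLLOW(A) on { 'e' }

A FIRST/FOLLOW conflict occurs when a non-terminal N has a nullable alternative N → β (β ⇒* ε) and another alternative N → α with FIRST(α) ∩ FOLLOW(N) ≠ ∅: on such a lookahead the parser cannot decide between expanding α and letting N vanish via β.

Nullable non-terminals: A, S.
FIRST sets used below: FIRST(A) = { 'e', ε }

A: nullable alternative(s) A → ε; FOLLOW(A) = { $, '(', ',', 'e' }
  A → ε: FIRST \ {ε} = { } — this is the only nullable alternative, skip
  A → e: FIRST \ {ε} = { 'e' } — overlaps FOLLOW(A) on { 'e' }: CONFLICT

S: nullable alternative(s) S → A; FOLLOW(S) = { $, '(', ',', 'e' }
  S → ( E: FIRST \ {ε} = { '(' } — overlaps FOLLOW(S) on { '(' }: CONFLICT
  S → A: FIRST \ {ε} = { 'e' } — this is the only nullable alternative, skip

E, X have no nullable alternative, so no FIRST/FOLLOW check is needed there.

So the grammar has 2 FIRST/FOLLOW conflicts (marked CONFLICT above).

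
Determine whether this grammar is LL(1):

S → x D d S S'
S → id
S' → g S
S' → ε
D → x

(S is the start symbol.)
A grammar is LL(1) if for each non-terminal N with multiple productions, the predict sets of those productions are pairwise disjoint, where PREDICT(N → α) = (FIRST(α) \ {ε}) ∪ (FOLLOW(N) if α ⇒* ε).

Relevant sets:
  FOLLOW(S') = { $, 'g' }

For S:
  PREDICT(S → x D d S S') = { 'x' }
  PREDICT(S → id) = { 'id' }
For S':
  PREDICT(S' → g S) = { 'g' }
  PREDICT(S' → ε) = { $, 'g' }
D has a single production, so nothing to check there.

Conflict found: Predict set conflict for S': { 'g' }
The grammar is NOT LL(1).

Answer: No. Predict set conflict for S': { 'g' }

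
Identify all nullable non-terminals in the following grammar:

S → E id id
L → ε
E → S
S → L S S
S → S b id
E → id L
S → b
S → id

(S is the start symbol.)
A non-terminal is nullable if it can derive ε (the empty string): either it has an ε-production, or it has a production whose right-hand side consists entirely of nullable non-terminals.

ε-productions: L → ε
So L is immediately nullable.
No further non-terminal can be added: every production for the remaining non-terminals contains a terminal or a non-nullable non-terminal.
Nullable = { 'L' }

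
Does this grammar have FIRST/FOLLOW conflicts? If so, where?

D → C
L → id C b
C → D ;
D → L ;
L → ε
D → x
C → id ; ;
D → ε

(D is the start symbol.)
Yes. D → C with FOLLOW(D) on { ';' }; D → L ';' with FOLLOW(D) on { ';' }

Nullable non-terminals: D, L.
FIRST sets used below: FIRST(C) = { ';', 'id', 'x' }, FIRST(L) = { 'id', ε }

D: nullable alternative(s) D → ε; FOLLOW(D) = { $, ';' }
  D → C: FIRST \ {ε} = { ';', 'id', 'x' } — overlaps FOLLOW(D) on { ';' }: CONFLICT
  D → L ;: FIRST \ {ε} = { ';', 'id' } — overlaps FOLLOW(D) on { ';' }: CONFLICT
  D → x: FIRST \ {ε} = { 'x' } — disjoint from FOLLOW(D)
  D → ε: FIRST \ {ε} = { } — this is the only nullable alternative, skip

L: nullable alternative(s) L → ε; FOLLOW(L) = { ';' }
  L → id C b: FIRST \ {ε} = { 'id' } — disjoint from FOLLOW(L)
  L → ε: FIRST \ {ε} = { } — this is the only nullable alternative, skip

C has no nullable alternative, so no FIRST/FOLLOW check is needed there.

So the grammar has 2 FIRST/FOLLOW conflicts (marked CONFLICT above).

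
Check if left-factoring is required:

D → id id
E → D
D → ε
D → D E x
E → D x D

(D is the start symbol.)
Left-factoring is needed when two productions for the same non-terminal
share a common prefix on the right-hand side.

Productions for D:
  D → id id
  D → ε
  D → D E x
Productions for E:
  E → D
  E → D x D

Found common prefix 'D' in productions for E

Answer: Yes, E has productions with common prefix 'D'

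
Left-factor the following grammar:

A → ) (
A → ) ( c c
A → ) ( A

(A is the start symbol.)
A → ) ( A'
A' → ε
A' → c c
A' → A

Left-factoring transforms A → αβ₁ | αβ₂ into A → αA' and A' → β₁ | β₂
(α is the longest common prefix among the alternatives). Repeat until
no nonterminal has two alternatives with a common prefix.

Round 1: A has alternatives sharing prefix ') ('. Introduce A': A → ) ( A'
  Add: A' → ε
  Add: A' → c c
  Add: A' → A

No remaining common prefixes — done.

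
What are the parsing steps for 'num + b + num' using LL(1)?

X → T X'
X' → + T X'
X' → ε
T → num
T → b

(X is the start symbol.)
LL(1) parsing maintains a stack (initially the start symbol over $) and the input. At each step: if the stack top is a terminal, match it against the current input token; if it is a non-terminal N, replace it with the RHS of M[N, lookahead] (the unique production whose predict set contains the lookahead).

Stack is shown with the top on the left.

Stack     Input            Action
---------------------------------
X $       num + b + num $  output X → T X'
T X' $    num + b + num $  output T → num
num X' $  num + b + num $  match 'num'
X' $      + b + num $      output X' → + T X'
+ T X' $  + b + num $      match '+'
T X' $    b + num $        output T → b
b X' $    b + num $        match 'b'
X' $      + num $          output X' → + T X'
+ T X' $  + num $          match '+'
T X' $    num $            output T → num
num X' $  num $            match 'num'
X' $      $                output X' → ε
$         $                accept

The string is accepted.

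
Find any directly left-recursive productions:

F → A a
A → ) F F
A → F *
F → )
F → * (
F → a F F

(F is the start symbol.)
Direct left recursion occurs when N → N α for some non-terminal N (the right-hand side begins with the left-hand side itself).

F → A a: starts with A
A → ) F F: starts with ')'
A → F *: starts with F
F → ): starts with ')'
F → * (: starts with '*'
F → a F F: starts with a

No direct left recursion found.

Answer: No direct left recursion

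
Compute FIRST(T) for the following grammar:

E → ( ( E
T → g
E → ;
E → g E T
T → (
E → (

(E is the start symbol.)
{ '(', 'g' }

From T → g:
  - g is a terminal: add 'g' and stop
From T → (:
  - '(' is a terminal: add '(' and stop

Collecting: FIRST(T) = { '(', 'g' }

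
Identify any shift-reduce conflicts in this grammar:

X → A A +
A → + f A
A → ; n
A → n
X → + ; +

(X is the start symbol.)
Augment with X' → X and build the canonical LR(0) collection (I0 = CLOSURE({[X' → . X]}), then GOTO on every symbol after a dot until no new states appear). It has 14 states:
  I0: { [A → . + f A], [A → . ; n], [A → . n], [X → . + ; +], [X → . A A +], [X' → . X] }  — shift
  I1: { [A → + . f A], [X → + . ; +] }  — shift
  I2: { [A → ; . n] }  — shift
  I3: { [A → . + f A], [A → . ; n], [A → . n], [X → A . A +] }  — shift
  I4: { [X' → X .] }  — accept
  I5: { [A → n .] }  — reduce
  I6: { [A → + . f A] }  — shift
  I7: { [X → A A . +] }  — shift
  I8: { [X → A A + .] }  — reduce
  I9: { [A → + f . A], [A → . + f A], [A → . ; n], [A → . n] }  — shift
  I10: { [A → + f A .] }  — reduce
  I11: { [A → ; n .] }  — reduce
  I12: { [X → + ; . +] }  — shift
  I13: { [X → + ; + .] }  — reduce

No state contains both a complete item and a shift item.

Answer: No shift-reduce conflicts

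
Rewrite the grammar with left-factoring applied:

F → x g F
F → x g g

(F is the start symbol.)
Left-factoring transforms A → αβ₁ | αβ₂ into A → αA' and A' → β₁ | β₂
(α is the longest common prefix among the alternatives). Repeat until
no nonterminal has two alternatives with a common prefix.

Round 1: F has alternatives sharing prefix 'x g'. Introduce F': F → x g F'
  Add: F' → F
  Add: F' → g

No remaining common prefixes — done.

Resulting grammar:
F → x g F'
F' → F
F' → g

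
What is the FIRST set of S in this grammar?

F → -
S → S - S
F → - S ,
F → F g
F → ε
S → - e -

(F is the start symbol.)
To compute FIRST(S), examine every production with S on the left-hand side, reading each right-hand side left to right until a non-nullable symbol is reached.

From S → S - S:
  - S is the symbol being defined: contributes nothing new
    S is not nullable, so stop
From S → - e -:
  - '-' is a terminal: add '-' and stop

Collecting: FIRST(S) = { '-' }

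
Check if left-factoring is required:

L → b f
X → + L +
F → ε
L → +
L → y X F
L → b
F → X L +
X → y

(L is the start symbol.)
Yes, L has productions with common prefix 'b'

Left-factoring is needed when two productions for the same non-terminal
share a common prefix on the right-hand side.

Productions for L:
  L → b f
  L → +
  L → y X F
  L → b
Productions for X:
  X → + L +
  X → y
Productions for F:
  F → ε
  F → X L +

Found common prefix 'b' in productions for L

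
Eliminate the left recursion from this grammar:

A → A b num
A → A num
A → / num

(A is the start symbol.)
A is directly left-recursive. The standard transformation for
  A → A α₁ | ... | A α_m | β₁ | ... | β_n
is
  A  → β₁ A' | ... | β_n A'
  A' → α₁ A' | ... | α_m A' | ε

A → / num becomes A → / num A'
A → A b num becomes A' → b num A'
A → A num becomes A' → num A'
Add A' → ε

Resulting grammar:
A → / num A'
A' → b num A'
A' → num A'
A' → ε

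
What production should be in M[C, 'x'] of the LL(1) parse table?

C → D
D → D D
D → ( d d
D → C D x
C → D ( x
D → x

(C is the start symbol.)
To find M[C, 'x'], we find productions for C where 'x' is in the predict set (PREDICT(N → α) = (FIRST(α) \ {ε}) ∪ (FOLLOW(N) if α ⇒* ε)).

Relevant sets:
  FIRST(D) = { '(', 'x' }

C → D: PREDICT = { '(', 'x' }
  'x' is in predict set, so this production goes in M[C, 'x']
C → D ( x: PREDICT = { '(', 'x' }
  'x' is in predict set, so this production goes in M[C, 'x']

M[C, 'x'] = C → D, C → D ( x  (a multiply-defined cell — the grammar is not LL(1))

Answer: C → D, C → D ( x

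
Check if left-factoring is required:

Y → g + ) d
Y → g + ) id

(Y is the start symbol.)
Yes, Y has productions with common prefix 'g + )'

Left-factoring is needed when two productions for the same non-terminal
share a common prefix on the right-hand side.

Productions for Y:
  Y → g + ) d
  Y → g + ) id

Found common prefix 'g + )' in productions for Y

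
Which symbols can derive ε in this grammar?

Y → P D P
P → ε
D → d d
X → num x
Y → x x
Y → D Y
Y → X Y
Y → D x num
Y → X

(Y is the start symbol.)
A non-terminal is nullable if it can derive ε (the empty string): either it has an ε-production, or it has a production whose right-hand side consists entirely of nullable non-terminals.

ε-productions: P → ε
So P is immediately nullable.
No further non-terminal can be added: every production for the remaining non-terminals contains a terminal or a non-nullable non-terminal.
Nullable = { 'P' }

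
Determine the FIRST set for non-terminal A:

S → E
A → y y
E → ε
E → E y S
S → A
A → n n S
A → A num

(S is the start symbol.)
{ 'n', 'y' }

To compute FIRST(A), examine every production with A on the left-hand side, reading each right-hand side left to right until a non-nullable symbol is reached.

From A → y y:
  - y is a terminal: add 'y' and stop
From A → n n S:
  - n is a terminal: add 'n' and stop
From A → A num:
  - A is the symbol being defined: contributes nothing new
    A is not nullable, so stop

Collecting: FIRST(A) = { 'n', 'y' }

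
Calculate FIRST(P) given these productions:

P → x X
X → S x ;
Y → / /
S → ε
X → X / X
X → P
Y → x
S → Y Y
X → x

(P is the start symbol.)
To compute FIRST(P), examine every production with P on the left-hand side, reading each right-hand side left to right until a non-nullable symbol is reached.

From P → x X:
  - x is a terminal: add 'x' and stop

Collecting: FIRST(P) = { 'x' }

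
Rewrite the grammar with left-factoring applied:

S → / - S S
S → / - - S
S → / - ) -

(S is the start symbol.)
S → / - S'
S' → S S
S' → - S
S' → ) -

Left-factoring transforms A → αβ₁ | αβ₂ into A → αA' and A' → β₁ | β₂
(α is the longest common prefix among the alternatives). Repeat until
no nonterminal has two alternatives with a common prefix.

Round 1: S has alternatives sharing prefix '/ -'. Introduce S': S → / - S'
  Add: S' → S S
  Add: S' → - S
  Add: S' → ) -

No remaining common prefixes — done.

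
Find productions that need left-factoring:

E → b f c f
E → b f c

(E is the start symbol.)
Left-factoring is needed when two productions for the same non-terminal
share a common prefix on the right-hand side.

Productions for E:
  E → b f c f
  E → b f c

Found common prefix 'b f c' in productions for E

Answer: Yes, E has productions with common prefix 'b f c'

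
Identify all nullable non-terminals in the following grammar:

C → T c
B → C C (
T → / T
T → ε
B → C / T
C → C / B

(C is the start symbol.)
{ 'T' }

A non-terminal is nullable if it can derive ε (the empty string): either it has an ε-production, or it has a production whose right-hand side consists entirely of nullable non-terminals.

ε-productions: T → ε
So T is immediately nullable.
No further non-terminal can be added: every production for the remaining non-terminals contains a terminal or a non-nullable non-terminal.
Nullable = { 'T' }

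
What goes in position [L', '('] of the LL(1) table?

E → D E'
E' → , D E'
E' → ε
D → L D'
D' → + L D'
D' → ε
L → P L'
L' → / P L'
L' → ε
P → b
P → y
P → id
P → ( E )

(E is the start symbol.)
To find M[L', '('], we find productions for L' where '(' is in the predict set (PREDICT(N → α) = (FIRST(α) \ {ε}) ∪ (FOLLOW(N) if α ⇒* ε)).

Relevant sets:
  FOLLOW(L') = { $, ')', '+', ',' }

L' → / P L': PREDICT = { '/' }
L' → ε: PREDICT = { $, ')', '+', ',' }

M[L', '('] is empty (no production applies)

Answer: Empty (error entry)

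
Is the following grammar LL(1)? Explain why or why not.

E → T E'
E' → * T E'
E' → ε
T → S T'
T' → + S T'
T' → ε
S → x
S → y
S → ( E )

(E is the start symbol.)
A grammar is LL(1) if for each non-terminal N with multiple productions, the predict sets of those productions are pairwise disjoint, where PREDICT(N → α) = (FIRST(α) \ {ε}) ∪ (FOLLOW(N) if α ⇒* ε).

Relevant sets:
  FOLLOW(E') = { $, ')' }
  FOLLOW(T') = { $, ')', '*' }

For E':
  PREDICT(E' → '*' T E') = { '*' }
  PREDICT(E' → ε) = { $, ')' }
For T':
  PREDICT(T' → '+' S T') = { '+' }
  PREDICT(T' → ε) = { $, ')', '*' }
For S:
  PREDICT(S → x) = { 'x' }
  PREDICT(S → y) = { 'y' }
  PREDICT(S → '(' E ')') = { '(' }
E, T have a single production, so nothing to check there.

All predict sets are disjoint. The grammar IS LL(1).

Answer: Yes, the grammar is LL(1).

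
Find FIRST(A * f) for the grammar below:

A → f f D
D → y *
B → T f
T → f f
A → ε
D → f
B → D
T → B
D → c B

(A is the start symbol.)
FIRST sets of the non-terminals involved (from the grammar, by fixed-point iteration):
  FIRST(A) = { 'f', ε }

To compute FIRST(A * f), process the symbols left to right:
Symbol A is a non-terminal. Add FIRST(A) \ {ε} = { 'f' }
A is nullable (ε ∈ FIRST(A)), continue to the next symbol.
Symbol * is a terminal. Add '*' and stop.
FIRST(A * f) = { '*', 'f' }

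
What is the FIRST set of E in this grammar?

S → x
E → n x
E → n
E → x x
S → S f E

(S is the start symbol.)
{ 'n', 'x' }

To compute FIRST(E), examine every production with E on the left-hand side, reading each right-hand side left to right until a non-nullable symbol is reached.

From E → n x:
  - n is a terminal: add 'n' and stop
From E → n:
  - n is a terminal: add 'n' and stop
From E → x x:
  - x is a terminal: add 'x' and stop

Collecting: FIRST(E) = { 'n', 'x' }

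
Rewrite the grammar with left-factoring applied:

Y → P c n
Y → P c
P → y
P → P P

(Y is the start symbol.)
Left-factoring transforms A → αβ₁ | αβ₂ into A → αA' and A' → β₁ | β₂
(α is the longest common prefix among the alternatives). Repeat until
no nonterminal has two alternatives with a common prefix.

Round 1: Y has alternatives sharing prefix 'P c'. Introduce Y': Y → P c Y'
  Add: Y' → n
  Add: Y' → ε

No remaining common prefixes — done.

Resulting grammar:
Y → P c Y'
Y' → n
Y' → ε
P → y
P → P P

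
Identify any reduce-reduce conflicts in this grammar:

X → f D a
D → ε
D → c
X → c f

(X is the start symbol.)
No reduce-reduce conflicts

A reduce-reduce conflict occurs when an LR(0) state has two complete items [A → α .] and [B → β .] — both call for a reduction, and with no lookahead the parser cannot choose between them.

Augment with X' → X and build the canonical LR(0) collection (I0 = CLOSURE({[X' → . X]}), then GOTO on every symbol after a dot until no new states appear). It has 8 states:
  I0: { [X → . c f], [X → . f D a], [X' → . X] }  — shift
  I1: { [X' → X .] }  — accept
  I2: { [X → c . f] }  — shift
  I3: { [D → . c], [D → .], [X → f . D a] }  — shift, reduce
  I4: { [X → f D . a] }  — shift
  I5: { [D → c .] }  — reduce
  I6: { [X → f D a .] }  — reduce
  I7: { [X → c f .] }  — reduce

No state contains more than one complete item.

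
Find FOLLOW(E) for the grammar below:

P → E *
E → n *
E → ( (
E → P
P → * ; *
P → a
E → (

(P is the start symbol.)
{ '*' }

To compute FOLLOW(E), find every occurrence of E on a right-hand side N → α E β: add FIRST(β) \ {ε}, and if β is empty or nullable also add FOLLOW(N). Iterate to a fixed point.

In P → E *: E is followed by '*', add FIRST('*') \ {ε} = { '*' }

Taking the union: FOLLOW(E) = { '*' }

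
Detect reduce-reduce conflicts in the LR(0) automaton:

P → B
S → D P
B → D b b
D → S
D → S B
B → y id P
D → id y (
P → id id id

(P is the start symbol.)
A reduce-reduce conflict occurs when an LR(0) state has two complete items [A → α .] and [B → β .] — both call for a reduction, and with no lookahead the parser cannot choose between them.

Augment with P' → P and build the canonical LR(0) collection (I0 = CLOSURE({[P' → . P]}), then GOTO on every symbol after a dot until no new states appear). It has 18 states:
  I0: { [B → . D b b], [B → . y id P], [D → . S B], [D → . S], [D → . id y (], [P → . B], [P → . id id id], [P' → . P], [S → . D P] }  — shift
  I1: { [P → B .] }  — reduce
  I2: { [B → . D b b], [B → . y id P], [B → D . b b], [D → . S B], [D → . S], [D → . id y (], [P → . B], [P → . id id id], [S → . D P], [S → D . P] }  — shift
  I3: { [P' → P .] }  — accept
  I4: { [B → . D b b], [B → . y id P], [D → . S B], [D → . S], [D → . id y (], [D → S . B], [D → S .], [S → . D P] }  — shift, reduce
  I5: { [D → id . y (], [P → id . id id] }  — shift
  I6: { [B → y . id P] }  — shift
  I7: { [B → . D b b], [B → . y id P], [B → y id . P], [D → . S B], [D → . S], [D → . id y (], [P → . B], [P → . id id id], [S → . D P] }  — shift
  I8: { [B → y id P .] }  — reduce
  I9: { [P → id id . id] }  — shift
  I10: { [D → id y . (] }  — shift
  I11: { [D → id y ( .] }  — reduce
  I12: { [P → id id id .] }  — reduce
  I13: { [D → S B .] }  — reduce
  I14: { [D → id . y (] }  — shift
  I15: { [S → D P .] }  — reduce
  I16: { [B → D b . b] }  — shift
  I17: { [B → D b b .] }  — reduce

No state contains more than one complete item.

Answer: No reduce-reduce conflicts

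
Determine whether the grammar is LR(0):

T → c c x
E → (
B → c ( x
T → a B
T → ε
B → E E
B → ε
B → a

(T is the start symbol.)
No. Shift-reduce conflict between [T → .] and [T → . a B]

A grammar is LR(0) if no state in the canonical LR(0) collection has:
  - both a shift item (dot before a terminal) and a complete item (shift-reduce conflict), or
  - two or more complete items (reduce-reduce conflict; the accept item [T' → T .] counts as a complete item here).

Augment with T' → T and build the canonical LR(0) collection (I0 = CLOSURE({[T' → . T]}), then GOTO on every symbol after a dot until no new states appear). It has 14 states:
  I0: { [T → . a B], [T → . c c x], [T → .], [T' → . T] }  — shift, reduce
  I1: { [T' → T .] }  — accept
  I2: { [B → . E E], [B → . a], [B → . c ( x], [B → .], [E → . (], [T → a . B] }  — shift, reduce
  I3: { [T → c . c x] }  — shift
  I4: { [T → c c . x] }  — shift
  I5: { [T → c c x .] }  — reduce
  I6: { [E → ( .] }  — reduce
  I7: { [T → a B .] }  — reduce
  I8: { [B → E . E], [E → . (] }  — shift
  I9: { [B → a .] }  — reduce
  I10: { [B → c . ( x] }  — shift
  I11: { [B → c ( . x] }  — shift
  I12: { [B → c ( x .] }  — reduce
  I13: { [B → E E .] }  — reduce

Conflict in state I0:
  Shift-reduce conflict between [T → .] and [T → . a B]
So the grammar is NOT LR(0).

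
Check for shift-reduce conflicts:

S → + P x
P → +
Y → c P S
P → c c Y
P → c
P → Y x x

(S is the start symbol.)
Yes — I6: [P → c .] vs [P → . +]; I8: [P → c .] vs [P → . +]; I9: [P → c c Y .] vs [P → Y . x x]

Augment with S' → S and build the canonical LR(0) collection (I0 = CLOSURE({[S' → . S]}), then GOTO on every symbol after a dot until no new states appear). It has 14 states:
  I0: { [S → . + P x], [S' → . S] }  — shift
  I1: { [P → . +], [P → . Y x x], [P → . c c Y], [P → . c], [S → + . P x], [Y → . c P S] }  — shift
  I2: { [S' → S .] }  — accept
  I3: { [P → + .] }  — reduce
  I4: { [S → + P . x] }  — shift
  I5: { [P → Y . x x] }  — shift
  I6: { [P → . +], [P → . Y x x], [P → . c c Y], [P → . c], [P → c . c Y], [P → c .], [Y → . c P S], [Y → c . P S] }  — shift, reduce
  I7: { [S → . + P x], [Y → c P . S] }  — shift
  I8: { [P → . +], [P → . Y x x], [P → . c c Y], [P → . c], [P → c . c Y], [P → c .], [P → c c . Y], [Y → . c P S], [Y → c . P S] }  — shift, reduce
  I9: { [P → Y . x x], [P → c c Y .] }  — shift, reduce
  I10: { [P → Y x . x] }  — shift
  I11: { [P → Y x x .] }  — reduce
  I12: { [Y → c P S .] }  — reduce
  I13: { [S → + P x .] }  — reduce

I6 contains reduce item [P → c .] and shift items [P → . +], [P → . c], [P → . c c Y], [P → c . c Y], [Y → . c P S] — shift-reduce conflict.
I8 contains reduce item [P → c .] and shift items [P → . +], [P → . c], [P → . c c Y], [P → c . c Y], [Y → . c P S] — shift-reduce conflict.
I9 contains reduce item [P → c c Y .] and shift item [P → Y . x x] — shift-reduce conflict.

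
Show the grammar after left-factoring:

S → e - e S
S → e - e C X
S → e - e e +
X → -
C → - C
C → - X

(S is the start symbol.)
S → e - e S'
S' → S
S' → C X
S' → e +
X → -
C → - C'
C' → C
C' → X

Left-factoring transforms A → αβ₁ | αβ₂ into A → αA' and A' → β₁ | β₂
(α is the longest common prefix among the alternatives). Repeat until
no nonterminal has two alternatives with a common prefix.

Round 1: S has alternatives sharing prefix 'e - e'. Introduce S': S → e - e S'
  Add: S' → S
  Add: S' → C X
  Add: S' → e +

Round 2: C has alternatives sharing prefix '-'. Introduce C': C → - C'
  Add: C' → C
  Add: C' → X

No remaining common prefixes — done.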